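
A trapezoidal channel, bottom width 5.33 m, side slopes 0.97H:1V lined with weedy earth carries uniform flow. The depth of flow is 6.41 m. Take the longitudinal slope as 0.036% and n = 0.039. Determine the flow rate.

Q = 78.1 m³/s

With bottom width b = 5.33 m and side slope z = 0.97: A = (b + zy)y = (5.33 + 0.97×6.41)×6.41 = 74.02 m²; P = b + 2y√(1+z²) = 5.33 + 2×6.41×1.393 = 23.19 m.
Hydraulic radius R = A/P = 74.02/23.19 = 3.192 m.
Manning's equation: Q = (1/n) A R^(2/3) S^(1/2) = (1/0.039) × 74.02 × 3.192^(2/3) × 0.00036^(1/2) = 78.1 m³/s.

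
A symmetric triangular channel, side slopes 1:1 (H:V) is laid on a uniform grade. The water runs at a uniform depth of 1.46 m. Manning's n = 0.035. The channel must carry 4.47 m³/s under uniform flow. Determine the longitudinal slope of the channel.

For a triangular section with side slope z = 1: A = zy² = 1×1.46² = 2.132 m²; P = 2y√(1+z²) = 2×1.46×1.414 = 4.13 m.
Hydraulic radius R = A/P = 2.132/4.13 = 0.5162 m.
From Manning's equation, S = [nQ / (1 A R^(2/3))]² = [0.035 × 4.47 / (1 × 2.132 × 0.5162^(2/3))]² = 0.013.

S = 0.013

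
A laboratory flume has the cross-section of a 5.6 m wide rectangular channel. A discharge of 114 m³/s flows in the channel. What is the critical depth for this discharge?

For a rectangular channel, critical depth y_c = (q²/g)^(1/3) where q = Q/b = 114/5.6 = 20.36 m²/s.
So y_c = (20.36²/9.81)^(1/3) = 3.48 m.

y_c = 3.48 m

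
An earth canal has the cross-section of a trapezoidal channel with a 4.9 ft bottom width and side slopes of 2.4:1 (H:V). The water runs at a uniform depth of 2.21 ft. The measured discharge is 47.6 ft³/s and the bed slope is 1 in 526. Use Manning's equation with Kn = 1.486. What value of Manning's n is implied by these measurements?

With bottom width b = 4.9 ft and side slope z = 2.4: A = (b + zy)y = (4.9 + 2.4×2.21)×2.21 = 22.55 ft²; P = b + 2y√(1+z²) = 4.9 + 2×2.21×2.6 = 16.39 ft.
Hydraulic radius R = A/P = 22.55/16.39 = 1.376 ft.
Rearranging Manning's equation: n = (1.486/Q) A R^(2/3) S^(1/2) = (1.486/47.6) × 22.55 × 1.376^(2/3) × √0.001901 = 0.038.

n = 0.038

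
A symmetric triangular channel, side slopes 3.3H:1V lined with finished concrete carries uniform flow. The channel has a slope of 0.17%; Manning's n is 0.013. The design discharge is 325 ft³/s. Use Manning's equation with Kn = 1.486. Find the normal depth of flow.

y_n = 3.76 ft

Manning's equation rearranged: A R^(2/3) = nQ / (1.486·√S) = 0.013 × 325 / (1.486 × √0.0017) = 68.96.
Try y = 3.08 ft: A R^(2/3) = 40.54 — low.
Try y = 4.75 ft: A R^(2/3) = 128.7 — high.
Try y = 3.76 ft: A R^(2/3) = 69.02 — ≈ 68.96.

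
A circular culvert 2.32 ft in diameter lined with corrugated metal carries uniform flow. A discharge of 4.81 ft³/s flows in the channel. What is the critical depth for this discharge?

At critical depth, Q² T / (g A³) = 1, i.e. A³/T = Q²/g = 4.81²/32.2 = 0.7185.
At y = 0.657 ft: A³/T = 0.4563 — short.
At y = 0.87 ft: A³/T = 1.351 — over.
At y = 0.739 ft: A³/T = 0.7198 — matches.

y_c = 0.739 ft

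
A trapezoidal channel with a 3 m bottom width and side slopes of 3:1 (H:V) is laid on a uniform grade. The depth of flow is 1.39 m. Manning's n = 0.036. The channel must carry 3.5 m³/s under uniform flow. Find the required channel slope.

S = 0.0002

With bottom width b = 3 m and side slope z = 3: A = (b + zy)y = (3 + 3×1.39)×1.39 = 9.966 m²; P = b + 2y√(1+z²) = 3 + 2×1.39×3.162 = 11.79 m.
Hydraulic radius R = A/P = 9.966/11.79 = 0.8452 m.
From Manning's equation, S = [nQ / (1 A R^(2/3))]² = [0.036 × 3.5 / (1 × 9.966 × 0.8452^(2/3))]² = 0.0002.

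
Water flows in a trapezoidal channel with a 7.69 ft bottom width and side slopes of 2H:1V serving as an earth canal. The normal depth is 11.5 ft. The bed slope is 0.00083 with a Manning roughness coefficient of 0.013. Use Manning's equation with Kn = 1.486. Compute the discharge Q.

Q = 3820 ft³/s

With bottom width b = 7.69 ft and side slope z = 2: A = (b + zy)y = (7.69 + 2×11.5)×11.5 = 352.9 ft²; P = b + 2y√(1+z²) = 7.69 + 2×11.5×2.236 = 59.12 ft.
Hydraulic radius R = A/P = 352.9/59.12 = 5.97 ft.
Manning's equation: Q = (1.486/n) A R^(2/3) S^(1/2) = (1.486/0.013) × 352.9 × 5.97^(2/3) × 0.00083^(1/2) = 3820 ft³/s.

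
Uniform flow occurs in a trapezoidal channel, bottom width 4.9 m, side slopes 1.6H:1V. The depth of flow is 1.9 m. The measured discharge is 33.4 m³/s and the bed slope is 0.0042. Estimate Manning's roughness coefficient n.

With bottom width b = 4.9 m and side slope z = 1.6: A = (b + zy)y = (4.9 + 1.6×1.9)×1.9 = 15.09 m²; P = b + 2y√(1+z²) = 4.9 + 2×1.9×1.887 = 12.07 m.
Hydraulic radius R = A/P = 15.09/12.07 = 1.25 m.
Rearranging Manning's equation: n = (1/Q) A R^(2/3) S^(1/2) = (1/33.4) × 15.09 × 1.25^(2/3) × √0.0042 = 0.034.

n = 0.034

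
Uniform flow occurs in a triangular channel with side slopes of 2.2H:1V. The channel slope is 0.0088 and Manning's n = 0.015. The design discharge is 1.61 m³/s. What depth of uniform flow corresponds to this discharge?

Manning's equation rearranged: A R^(2/3) = nQ / (1·√S) = 0.015 × 1.61 / (√0.0088) = 0.2574.
At y = 0.463 m: A R^(2/3) = 0.167 — low.
At y = 0.545 m: A R^(2/3) = 0.258 — matches.

y_n = 0.545 m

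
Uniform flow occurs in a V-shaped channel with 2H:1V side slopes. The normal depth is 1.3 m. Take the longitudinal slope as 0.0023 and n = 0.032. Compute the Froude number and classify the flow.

subcritical

For a triangular section with side slope z = 2: A = zy² = 2×1.3² = 3.38 m²; P = 2y√(1+z²) = 2×1.3×2.236 = 5.814 m.
Hydraulic radius R = A/P = 3.38/5.814 = 0.5814 m.
V = (1/n) R^(2/3) √S = (1/0.032) × 0.5814^(2/3) × √0.0023 = 1.044 m/s. Hydraulic depth D_h = A/T = 3.38/5.2 = 0.65 m.
Froude number Fr = V/√(g·D_h) = 1.044/√(9.81×0.65) = 0.413, which is less than 1, so the flow is subcritical.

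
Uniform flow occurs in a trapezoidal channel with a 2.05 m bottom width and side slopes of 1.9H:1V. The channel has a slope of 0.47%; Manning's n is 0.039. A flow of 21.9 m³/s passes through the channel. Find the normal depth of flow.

y_n = 2 m

Manning's equation rearranged: A R^(2/3) = nQ / (1·√S) = 0.039 × 21.9 / (√0.0047) = 12.46.
Trying y = 1.58 m: A R^(2/3) = 7.46 — short.
Trying y = 2.43 m: A R^(2/3) = 19.27 — over.
Trying y = 2 m: A R^(2/3) = 12.47 — ≈ 12.46.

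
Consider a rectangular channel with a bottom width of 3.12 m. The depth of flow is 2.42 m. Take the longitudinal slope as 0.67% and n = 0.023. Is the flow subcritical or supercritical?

subcritical

Flow area A = b·y = 3.12 × 2.42 = 7.55 m². Wetted perimeter P = b + 2y = 3.12 + 2×2.42 = 7.96 m.
Hydraulic radius R = A/P = 7.55/7.96 = 0.9485 m.
V = (1/n) R^(2/3) √S = (1/0.023) × 0.9485^(2/3) × √0.0067 = 3.436 m/s. Hydraulic depth D_h = A/T = 7.55/3.12 = 2.42 m.
Froude number Fr = V/√(g·D_h) = 3.436/√(9.81×2.42) = 0.705, which is less than 1, so the flow is subcritical.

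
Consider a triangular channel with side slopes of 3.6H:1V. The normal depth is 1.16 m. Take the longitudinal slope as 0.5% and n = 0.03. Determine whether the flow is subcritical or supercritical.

subcritical

For a triangular section with side slope z = 3.6: A = zy² = 3.6×1.16² = 4.844 m²; P = 2y√(1+z²) = 2×1.16×3.736 = 8.668 m.
Hydraulic radius R = A/P = 4.844/8.668 = 0.5588 m.
V = (1/n) R^(2/3) √S = (1/0.03) × 0.5588^(2/3) × √0.005 = 1.599 m/s. Hydraulic depth D_h = A/T = 4.844/8.352 = 0.58 m.
Froude number Fr = V/√(g·D_h) = 1.599/√(9.81×0.58) = 0.67, which is less than 1, so the flow is subcritical.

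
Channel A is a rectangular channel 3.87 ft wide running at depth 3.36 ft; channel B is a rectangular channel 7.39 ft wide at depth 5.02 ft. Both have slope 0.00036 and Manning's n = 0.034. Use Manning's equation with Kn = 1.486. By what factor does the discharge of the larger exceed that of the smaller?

Channel A: Flow area A = b·y = 3.87 × 3.36 = 13 ft². Wetted perimeter P = b + 2y = 3.87 + 2×3.36 = 10.59 ft. Hydraulic radius R = A/P = 13/10.59 = 1.228 ft. Q_A = (1.486/0.034)·13·1.228^(2/3)·√0.00036 = 12.36 ft³/s.
Channel B: Flow area A = b·y = 7.39 × 5.02 = 37.1 ft². Wetted perimeter P = b + 2y = 7.39 + 2×5.02 = 17.43 ft. Hydraulic radius R = A/P = 37.1/17.43 = 2.128 ft. Q_B = (1.486/0.034)·37.1·2.128^(2/3)·√0.00036 = 50.9 ft³/s.
The larger discharge is 50.9 ft³/s and the smaller is 12.36 ft³/s; the ratio is 4.12.

4.12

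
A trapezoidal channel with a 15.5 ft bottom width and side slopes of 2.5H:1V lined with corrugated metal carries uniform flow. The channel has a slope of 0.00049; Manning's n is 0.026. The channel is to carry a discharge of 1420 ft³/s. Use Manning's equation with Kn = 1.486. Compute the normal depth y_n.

y_n = 9.3 ft

Manning's equation rearranged: A R^(2/3) = nQ / (1.486·√S) = 0.026 × 1420 / (1.486 × √0.00049) = 1122.
Try y = 11.9 ft: A R^(2/3) = 1926 — over.
Try y = 6.71 ft: A R^(2/3) = 563.2 — short.
Try y = 9.3 ft: A R^(2/3) = 1122 — close enough.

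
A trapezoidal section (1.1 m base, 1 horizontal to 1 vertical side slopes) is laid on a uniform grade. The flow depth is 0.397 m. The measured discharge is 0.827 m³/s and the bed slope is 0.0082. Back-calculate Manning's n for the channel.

With bottom width b = 1.1 m and side slope z = 1: A = (b + zy)y = (1.1 + 1×0.397)×0.397 = 0.5943 m²; P = b + 2y√(1+z²) = 1.1 + 2×0.397×1.414 = 2.223 m.
Hydraulic radius R = A/P = 0.5943/2.223 = 0.2674 m.
Rearranging Manning's equation: n = (1/Q) A R^(2/3) S^(1/2) = (1/0.827) × 0.5943 × 0.2674^(2/3) × √0.0082 = 0.027.

n = 0.027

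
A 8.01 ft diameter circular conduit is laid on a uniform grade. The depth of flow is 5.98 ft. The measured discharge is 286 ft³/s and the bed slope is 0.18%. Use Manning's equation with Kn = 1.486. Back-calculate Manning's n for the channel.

n = 0.016

For a circular section of diameter D = 8.01 ft at depth y = 5.98 ft, the central angle is θ = 2 arccos(1 − 2y/D) = 4.173 rad. Then A = (D²/8)(θ − sin θ) = 40.35 ft² and P = Dθ/2 = 16.71 ft.
Hydraulic radius R = A/P = 40.35/16.71 = 2.414 ft.
Rearranging Manning's equation: n = (1.486/Q) A R^(2/3) S^(1/2) = (1.486/286) × 40.35 × 2.414^(2/3) × √0.0018 = 0.016.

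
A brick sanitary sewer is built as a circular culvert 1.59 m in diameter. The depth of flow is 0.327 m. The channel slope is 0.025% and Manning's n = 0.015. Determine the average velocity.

V = 0.356 m/s

For a circular section of diameter D = 1.59 m at depth y = 0.327 m, the central angle is θ = 2 arccos(1 − 2y/D) = 1.883 rad. Then A = (D²/8)(θ − sin θ) = 0.2942 m² and P = Dθ/2 = 1.497 m.
Hydraulic radius R = A/P = 0.2942/1.497 = 0.1966 m.
From Manning's equation, V = (1/n) R^(2/3) S^(1/2) = (1/0.015) × 0.1966^(2/3) × 0.00025^(1/2) = 0.356 m/s.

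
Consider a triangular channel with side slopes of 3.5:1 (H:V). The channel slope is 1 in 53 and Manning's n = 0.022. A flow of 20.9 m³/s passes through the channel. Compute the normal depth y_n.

y_n = 1.18 m

Manning's equation rearranged: A R^(2/3) = nQ / (1·√S) = 0.022 × 20.9 / (√0.01887) = 3.347.
Trying y = 0.891 m: A R^(2/3) = 1.579 — low.
Trying y = 1.18 m: A R^(2/3) = 3.34 — close enough.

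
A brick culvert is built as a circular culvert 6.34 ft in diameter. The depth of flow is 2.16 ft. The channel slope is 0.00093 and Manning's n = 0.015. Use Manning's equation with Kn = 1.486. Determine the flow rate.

Q = 32.4 ft³/s

For a circular section of diameter D = 6.34 ft at depth y = 2.16 ft, the central angle is θ = 2 arccos(1 − 2y/D) = 2.493 rad. Then A = (D²/8)(θ − sin θ) = 9.491 ft² and P = Dθ/2 = 7.903 ft.
Hydraulic radius R = A/P = 9.491/7.903 = 1.201 ft.
Manning's equation: Q = (1.486/n) A R^(2/3) S^(1/2) = (1.486/0.015) × 9.491 × 1.201^(2/3) × 0.00093^(1/2) = 32.4 ft³/s.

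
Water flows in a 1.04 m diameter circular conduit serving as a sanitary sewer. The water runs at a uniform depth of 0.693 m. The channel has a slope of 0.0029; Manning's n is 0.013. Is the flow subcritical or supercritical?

For a circular section of diameter D = 1.04 m at depth y = 0.693 m, the central angle is θ = 2 arccos(1 − 2y/D) = 3.82 rad. Then A = (D²/8)(θ − sin θ) = 0.6013 m² and P = Dθ/2 = 1.986 m.
Hydraulic radius R = A/P = 0.6013/1.986 = 0.3027 m.
V = (1/n) R^(2/3) √S = (1/0.013) × 0.3027^(2/3) × √0.0029 = 1.868 m/s. Hydraulic depth D_h = A/T = 0.6013/0.9808 = 0.6131 m.
Froude number Fr = V/√(g·D_h) = 1.868/√(9.81×0.6131) = 0.762, which is less than 1, so the flow is subcritical.

subcritical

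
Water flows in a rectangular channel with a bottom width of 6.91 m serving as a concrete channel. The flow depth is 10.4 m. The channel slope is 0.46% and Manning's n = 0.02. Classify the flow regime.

Flow area A = b·y = 6.91 × 10.4 = 71.86 m². Wetted perimeter P = b + 2y = 6.91 + 2×10.4 = 27.71 m.
Hydraulic radius R = A/P = 71.86/27.71 = 2.593 m.
V = (1/n) R^(2/3) √S = (1/0.02) × 2.593^(2/3) × √0.0046 = 6.401 m/s. Hydraulic depth D_h = A/T = 71.86/6.91 = 10.4 m.
Froude number Fr = V/√(g·D_h) = 6.401/√(9.81×10.4) = 0.634, which is less than 1, so the flow is subcritical.

subcritical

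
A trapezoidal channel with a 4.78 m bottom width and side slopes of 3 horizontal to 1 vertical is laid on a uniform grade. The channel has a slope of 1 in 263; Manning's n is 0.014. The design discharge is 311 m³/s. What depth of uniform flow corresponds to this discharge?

Manning's equation rearranged: A R^(2/3) = nQ / (1·√S) = 0.014 × 311 / (√0.003802) = 70.61.
Try y = 3.94 m: A R^(2/3) = 110.7 — too large.
Try y = 2.6 m: A R^(2/3) = 43.64 — too small.
Try y = 3.23 m: A R^(2/3) = 70.54 — close enough.

y_n = 3.23 m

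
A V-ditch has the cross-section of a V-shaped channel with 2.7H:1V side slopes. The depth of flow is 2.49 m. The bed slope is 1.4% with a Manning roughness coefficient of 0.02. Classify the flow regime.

For a triangular section with side slope z = 2.7: A = zy² = 2.7×2.49² = 16.74 m²; P = 2y√(1+z²) = 2×2.49×2.879 = 14.34 m.
Hydraulic radius R = A/P = 16.74/14.34 = 1.167 m.
V = (1/n) R^(2/3) √S = (1/0.02) × 1.167^(2/3) × √0.014 = 6.56 m/s. Hydraulic depth D_h = A/T = 16.74/13.45 = 1.245 m.
Froude number Fr = V/√(g·D_h) = 6.56/√(9.81×1.245) = 1.88, which is greater than 1, so the flow is supercritical.

supercritical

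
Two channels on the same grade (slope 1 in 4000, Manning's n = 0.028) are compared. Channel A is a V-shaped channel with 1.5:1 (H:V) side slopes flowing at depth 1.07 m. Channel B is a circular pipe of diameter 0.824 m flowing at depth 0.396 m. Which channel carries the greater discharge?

Channel A: For a triangular section with side slope z = 1.5: A = zy² = 1.5×1.07² = 1.717 m²; P = 2y√(1+z²) = 2×1.07×1.803 = 3.858 m. Hydraulic radius R = A/P = 1.717/3.858 = 0.4451 m. Q_A = (1/0.028)·1.717·0.4451^(2/3)·√0.00025 = 0.5654 m³/s.
Channel B: For a circular section of diameter D = 0.824 m at depth y = 0.396 m, the central angle is θ = 2 arccos(1 − 2y/D) = 3.064 rad. Then A = (D²/8)(θ − sin θ) = 0.2535 m² and P = Dθ/2 = 1.262 m. Hydraulic radius R = A/P = 0.2535/1.262 = 0.2008 m. Q_B = (1/0.028)·0.2535·0.2008^(2/3)·√0.00025 = 0.04907 m³/s.
Q_A = 0.5654 m³/s vs Q_B = 0.04907 m³/s, so channel A carries more.

channel A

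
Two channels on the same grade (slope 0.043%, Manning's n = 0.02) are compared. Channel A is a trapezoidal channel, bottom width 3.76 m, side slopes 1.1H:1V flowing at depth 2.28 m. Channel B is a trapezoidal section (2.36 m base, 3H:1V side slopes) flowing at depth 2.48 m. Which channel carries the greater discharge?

Channel A: With bottom width b = 3.76 m and side slope z = 1.1: A = (b + zy)y = (3.76 + 1.1×2.28)×2.28 = 14.29 m²; P = b + 2y√(1+z²) = 3.76 + 2×2.28×1.487 = 10.54 m. Hydraulic radius R = A/P = 14.29/10.54 = 1.356 m. Q_A = (1/0.02)·14.29·1.356^(2/3)·√0.00043 = 18.15 m³/s.
Channel B: With bottom width b = 2.36 m and side slope z = 3: A = (b + zy)y = (2.36 + 3×2.48)×2.48 = 24.3 m²; P = b + 2y√(1+z²) = 2.36 + 2×2.48×3.162 = 18.04 m. Hydraulic radius R = A/P = 24.3/18.04 = 1.347 m. Q_B = (1/0.02)·24.3·1.347^(2/3)·√0.00043 = 30.73 m³/s.
Q_A = 18.15 m³/s vs Q_B = 30.73 m³/s, so channel B carries more.

channel B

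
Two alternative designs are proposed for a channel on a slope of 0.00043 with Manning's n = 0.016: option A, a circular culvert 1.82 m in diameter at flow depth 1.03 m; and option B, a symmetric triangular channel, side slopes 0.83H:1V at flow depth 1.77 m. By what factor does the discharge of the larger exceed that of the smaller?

1.88

Channel A: For a circular section of diameter D = 1.82 m at depth y = 1.03 m, the central angle is θ = 2 arccos(1 − 2y/D) = 3.406 rad. Then A = (D²/8)(θ − sin θ) = 1.519 m² and P = Dθ/2 = 3.1 m. Hydraulic radius R = A/P = 1.519/3.1 = 0.4899 m. Q_A = (1/0.016)·1.519·0.4899^(2/3)·√0.00043 = 1.223 m³/s.
Channel B: For a triangular section with side slope z = 0.83: A = zy² = 0.83×1.77² = 2.6 m²; P = 2y√(1+z²) = 2×1.77×1.3 = 4.601 m. Hydraulic radius R = A/P = 2.6/4.601 = 0.5652 m. Q_B = (1/0.016)·2.6·0.5652^(2/3)·√0.00043 = 2.304 m³/s.
The larger discharge is 2.304 m³/s and the smaller is 1.223 m³/s; the ratio is 1.88.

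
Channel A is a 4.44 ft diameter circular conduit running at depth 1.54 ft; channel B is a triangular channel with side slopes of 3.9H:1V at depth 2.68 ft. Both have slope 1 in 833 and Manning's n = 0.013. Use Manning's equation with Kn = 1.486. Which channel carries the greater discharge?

Channel A: For a circular section of diameter D = 4.44 ft at depth y = 1.54 ft, the central angle is θ = 2 arccos(1 − 2y/D) = 2.519 rad. Then A = (D²/8)(θ − sin θ) = 4.77 ft² and P = Dθ/2 = 5.592 ft. Hydraulic radius R = A/P = 4.77/5.592 = 0.853 ft. Q_A = (1.486/0.013)·4.77·0.853^(2/3)·√0.0012 = 16.99 ft³/s.
Channel B: For a triangular section with side slope z = 3.9: A = zy² = 3.9×2.68² = 28.01 ft²; P = 2y√(1+z²) = 2×2.68×4.026 = 21.58 ft. Hydraulic radius R = A/P = 28.01/21.58 = 1.298 ft. Q_B = (1.486/0.013)·28.01·1.298^(2/3)·√0.0012 = 132 ft³/s.
Q_A = 16.99 ft³/s vs Q_B = 132 ft³/s, so channel B carries more.

channel B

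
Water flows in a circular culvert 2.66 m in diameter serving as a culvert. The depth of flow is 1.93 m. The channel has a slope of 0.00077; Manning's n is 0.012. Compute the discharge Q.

For a circular section of diameter D = 2.66 m at depth y = 1.93 m, the central angle is θ = 2 arccos(1 − 2y/D) = 4.078 rad. Then A = (D²/8)(θ − sin θ) = 4.319 m² and P = Dθ/2 = 5.423 m.
Hydraulic radius R = A/P = 4.319/5.423 = 0.7963 m.
Manning's equation: Q = (1/n) A R^(2/3) S^(1/2) = (1/0.012) × 4.319 × 0.7963^(2/3) × 0.00077^(1/2) = 8.58 m³/s.

Q = 8.58 m³/s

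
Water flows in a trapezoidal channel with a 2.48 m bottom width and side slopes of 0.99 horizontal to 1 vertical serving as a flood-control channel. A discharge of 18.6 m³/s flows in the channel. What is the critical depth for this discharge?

y_c = 1.46 m

At critical depth, Q² T / (g A³) = 1, i.e. A³/T = Q²/g = 18.6²/9.81 = 35.27.
Trying y = 1.28 m: A³/T = 22.01 — too small.
Trying y = 1.65 m: A³/T = 54.41 — too large.
Trying y = 1.46 m: A³/T = 35.05 — close enough.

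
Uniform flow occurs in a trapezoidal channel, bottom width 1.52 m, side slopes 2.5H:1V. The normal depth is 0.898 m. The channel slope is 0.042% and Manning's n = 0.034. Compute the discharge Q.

Q = 1.34 m³/s

With bottom width b = 1.52 m and side slope z = 2.5: A = (b + zy)y = (1.52 + 2.5×0.898)×0.898 = 3.381 m²; P = b + 2y√(1+z²) = 1.52 + 2×0.898×2.693 = 6.356 m.
Hydraulic radius R = A/P = 3.381/6.356 = 0.5319 m.
Manning's equation: Q = (1/n) A R^(2/3) S^(1/2) = (1/0.034) × 3.381 × 0.5319^(2/3) × 0.00042^(1/2) = 1.34 m³/s.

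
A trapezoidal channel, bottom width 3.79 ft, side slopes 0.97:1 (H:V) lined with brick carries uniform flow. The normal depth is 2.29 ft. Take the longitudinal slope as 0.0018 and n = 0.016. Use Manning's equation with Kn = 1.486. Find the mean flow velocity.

With bottom width b = 3.79 ft and side slope z = 0.97: A = (b + zy)y = (3.79 + 0.97×2.29)×2.29 = 13.77 ft²; P = b + 2y√(1+z²) = 3.79 + 2×2.29×1.393 = 10.17 ft.
Hydraulic radius R = A/P = 13.77/10.17 = 1.353 ft.
From Manning's equation, V = (1.486/n) R^(2/3) S^(1/2) = (1.486/0.016) × 1.353^(2/3) × 0.0018^(1/2) = 4.82 ft/s.

V = 4.82 ft/s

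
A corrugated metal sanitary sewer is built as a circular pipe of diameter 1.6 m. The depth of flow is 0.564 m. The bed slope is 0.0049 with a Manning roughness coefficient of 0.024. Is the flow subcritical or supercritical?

subcritical

For a circular section of diameter D = 1.6 m at depth y = 0.564 m, the central angle is θ = 2 arccos(1 − 2y/D) = 2.543 rad. Then A = (D²/8)(θ − sin θ) = 0.6333 m² and P = Dθ/2 = 2.034 m.
Hydraulic radius R = A/P = 0.6333/2.034 = 0.3113 m.
V = (1/n) R^(2/3) √S = (1/0.024) × 0.3113^(2/3) × √0.0049 = 1.34 m/s. Hydraulic depth D_h = A/T = 0.6333/1.529 = 0.4142 m.
Froude number Fr = V/√(g·D_h) = 1.34/√(9.81×0.4142) = 0.665, which is less than 1, so the flow is subcritical.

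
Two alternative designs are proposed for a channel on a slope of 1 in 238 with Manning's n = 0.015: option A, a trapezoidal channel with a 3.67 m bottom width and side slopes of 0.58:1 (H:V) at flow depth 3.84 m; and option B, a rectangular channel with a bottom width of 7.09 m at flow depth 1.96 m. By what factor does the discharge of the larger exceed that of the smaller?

2.07

Channel A: With bottom width b = 3.67 m and side slope z = 0.58: A = (b + zy)y = (3.67 + 0.58×3.84)×3.84 = 22.65 m²; P = b + 2y√(1+z²) = 3.67 + 2×3.84×1.156 = 12.55 m. Hydraulic radius R = A/P = 22.65/12.55 = 1.805 m. Q_A = (1/0.015)·22.65·1.805^(2/3)·√0.004202 = 145.1 m³/s.
Channel B: Flow area A = b·y = 7.09 × 1.96 = 13.9 m². Wetted perimeter P = b + 2y = 7.09 + 2×1.96 = 11.01 m. Hydraulic radius R = A/P = 13.9/11.01 = 1.262 m. Q_B = (1/0.015)·13.9·1.262^(2/3)·√0.004202 = 70.13 m³/s.
The larger discharge is 145.1 m³/s and the smaller is 70.13 m³/s; the ratio is 2.07.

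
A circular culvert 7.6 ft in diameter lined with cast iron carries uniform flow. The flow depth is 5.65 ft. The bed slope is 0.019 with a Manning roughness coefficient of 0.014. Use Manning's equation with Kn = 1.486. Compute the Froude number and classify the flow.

For a circular section of diameter D = 7.6 ft at depth y = 5.65 ft, the central angle is θ = 2 arccos(1 − 2y/D) = 4.159 rad. Then A = (D²/8)(θ − sin θ) = 36.17 ft² and P = Dθ/2 = 15.8 ft.
Hydraulic radius R = A/P = 36.17/15.8 = 2.289 ft.
V = (1.486/n) R^(2/3) √S = (1.486/0.014) × 2.289^(2/3) × √0.019 = 25.41 ft/s. Hydraulic depth D_h = A/T = 36.17/6.639 = 5.448 ft.
Froude number Fr = V/√(g·D_h) = 25.41/√(32.2×5.448) = 1.92, which is greater than 1, so the flow is supercritical.

supercritical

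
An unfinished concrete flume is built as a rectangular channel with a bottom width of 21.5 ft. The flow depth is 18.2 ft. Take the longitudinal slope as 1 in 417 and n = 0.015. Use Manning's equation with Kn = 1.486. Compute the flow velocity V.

Flow area A = b·y = 21.5 × 18.2 = 391.3 ft². Wetted perimeter P = b + 2y = 21.5 + 2×18.2 = 57.9 ft.
Hydraulic radius R = A/P = 391.3/57.9 = 6.758 ft.
From Manning's equation, V = (1.486/n) R^(2/3) S^(1/2) = (1.486/0.015) × 6.758^(2/3) × 0.002398^(1/2) = 17.3 ft/s.

V = 17.3 ft/s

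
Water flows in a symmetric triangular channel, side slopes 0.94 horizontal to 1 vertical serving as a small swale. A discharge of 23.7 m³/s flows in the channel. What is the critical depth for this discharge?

y_c = 2.65 m

At critical depth, Q² T / (g A³) = 1, i.e. A³/T = Q²/g = 23.7²/9.81 = 57.26.
Try y = 3.11 m: A³/T = 128.5 — high.
Try y = 1.87 m: A³/T = 10.1 — low.
Try y = 2.65 m: A³/T = 57.74 — matches.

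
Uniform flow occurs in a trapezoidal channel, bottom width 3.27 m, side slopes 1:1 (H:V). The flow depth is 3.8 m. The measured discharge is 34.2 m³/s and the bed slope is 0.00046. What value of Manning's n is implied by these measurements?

With bottom width b = 3.27 m and side slope z = 1: A = (b + zy)y = (3.27 + 1×3.8)×3.8 = 26.87 m²; P = b + 2y√(1+z²) = 3.27 + 2×3.8×1.414 = 14.02 m.
Hydraulic radius R = A/P = 26.87/14.02 = 1.917 m.
Rearranging Manning's equation: n = (1/Q) A R^(2/3) S^(1/2) = (1/34.2) × 26.87 × 1.917^(2/3) × √0.00046 = 0.026.

n = 0.026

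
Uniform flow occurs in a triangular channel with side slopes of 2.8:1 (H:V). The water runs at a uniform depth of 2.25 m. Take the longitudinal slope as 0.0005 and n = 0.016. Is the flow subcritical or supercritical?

For a triangular section with side slope z = 2.8: A = zy² = 2.8×2.25² = 14.17 m²; P = 2y√(1+z²) = 2×2.25×2.973 = 13.38 m.
Hydraulic radius R = A/P = 14.17/13.38 = 1.059 m.
V = (1/n) R^(2/3) √S = (1/0.016) × 1.059^(2/3) × √0.0005 = 1.452 m/s. Hydraulic depth D_h = A/T = 14.17/12.6 = 1.125 m.
Froude number Fr = V/√(g·D_h) = 1.452/√(9.81×1.125) = 0.437, which is less than 1, so the flow is subcritical.

subcritical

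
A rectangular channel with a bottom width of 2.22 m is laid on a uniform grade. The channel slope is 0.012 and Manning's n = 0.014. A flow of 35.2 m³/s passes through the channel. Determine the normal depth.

y_n = 2.43 m

Manning's equation rearranged: A R^(2/3) = nQ / (1·√S) = 0.014 × 35.2 / (√0.012) = 4.499.
Try y = 2.17 m: A R^(2/3) = 3.921 — low.
Try y = 2.93 m: A R^(2/3) = 5.629 — high.
Try y = 2.43 m: A R^(2/3) = 4.5 — close enough.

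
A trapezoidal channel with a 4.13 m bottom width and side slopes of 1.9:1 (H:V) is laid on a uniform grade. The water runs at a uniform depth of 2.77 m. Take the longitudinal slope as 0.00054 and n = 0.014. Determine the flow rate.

Q = 59.7 m³/s

With bottom width b = 4.13 m and side slope z = 1.9: A = (b + zy)y = (4.13 + 1.9×2.77)×2.77 = 26.02 m²; P = b + 2y√(1+z²) = 4.13 + 2×2.77×2.147 = 16.02 m.
Hydraulic radius R = A/P = 26.02/16.02 = 1.624 m.
Manning's equation: Q = (1/n) A R^(2/3) S^(1/2) = (1/0.014) × 26.02 × 1.624^(2/3) × 0.00054^(1/2) = 59.7 m³/s.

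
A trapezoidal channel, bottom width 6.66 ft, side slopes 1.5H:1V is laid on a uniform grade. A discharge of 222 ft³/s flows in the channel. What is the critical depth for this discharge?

At critical depth, Q² T / (g A³) = 1, i.e. A³/T = Q²/g = 222²/32.2 = 1531.
At y = 2.93 ft: A³/T = 2200 — high.
At y = 2.06 ft: A³/T = 631 — low.
At y = 2.65 ft: A³/T = 1532 — ≈ 1531.

y_c = 2.65 ft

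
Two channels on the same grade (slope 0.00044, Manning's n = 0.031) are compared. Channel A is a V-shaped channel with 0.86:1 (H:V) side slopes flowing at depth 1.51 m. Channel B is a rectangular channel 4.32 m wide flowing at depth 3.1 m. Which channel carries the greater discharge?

Channel A: For a triangular section with side slope z = 0.86: A = zy² = 0.86×1.51² = 1.961 m²; P = 2y√(1+z²) = 2×1.51×1.319 = 3.983 m. Hydraulic radius R = A/P = 1.961/3.983 = 0.4923 m. Q_A = (1/0.031)·1.961·0.4923^(2/3)·√0.00044 = 0.8272 m³/s.
Channel B: Flow area A = b·y = 4.32 × 3.1 = 13.39 m². Wetted perimeter P = b + 2y = 4.32 + 2×3.1 = 10.52 m. Hydraulic radius R = A/P = 13.39/10.52 = 1.273 m. Q_B = (1/0.031)·13.39·1.273^(2/3)·√0.00044 = 10.64 m³/s.
Q_A = 0.8272 m³/s vs Q_B = 10.64 m³/s, so channel B carries more.

channel B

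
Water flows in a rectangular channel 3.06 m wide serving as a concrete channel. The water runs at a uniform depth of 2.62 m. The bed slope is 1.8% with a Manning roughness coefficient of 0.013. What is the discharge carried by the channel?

Flow area A = b·y = 3.06 × 2.62 = 8.017 m². Wetted perimeter P = b + 2y = 3.06 + 2×2.62 = 8.3 m.
Hydraulic radius R = A/P = 8.017/8.3 = 0.9659 m.
Manning's equation: Q = (1/n) A R^(2/3) S^(1/2) = (1/0.013) × 8.017 × 0.9659^(2/3) × 0.018^(1/2) = 80.8 m³/s.

Q = 80.8 m³/s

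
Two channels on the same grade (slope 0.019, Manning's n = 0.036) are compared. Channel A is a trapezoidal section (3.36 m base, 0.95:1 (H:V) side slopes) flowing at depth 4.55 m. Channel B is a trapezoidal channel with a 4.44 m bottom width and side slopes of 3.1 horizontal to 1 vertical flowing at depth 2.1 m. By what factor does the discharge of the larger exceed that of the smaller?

Channel A: With bottom width b = 3.36 m and side slope z = 0.95: A = (b + zy)y = (3.36 + 0.95×4.55)×4.55 = 34.96 m²; P = b + 2y√(1+z²) = 3.36 + 2×4.55×1.379 = 15.91 m. Hydraulic radius R = A/P = 34.96/15.91 = 2.197 m. Q_A = (1/0.036)·34.96·2.197^(2/3)·√0.019 = 226.2 m³/s.
Channel B: With bottom width b = 4.44 m and side slope z = 3.1: A = (b + zy)y = (4.44 + 3.1×2.1)×2.1 = 23 m²; P = b + 2y√(1+z²) = 4.44 + 2×2.1×3.257 = 18.12 m. Hydraulic radius R = A/P = 23/18.12 = 1.269 m. Q_B = (1/0.036)·23·1.269^(2/3)·√0.019 = 103.2 m³/s.
The larger discharge is 226.2 m³/s and the smaller is 103.2 m³/s; the ratio is 2.19.

2.19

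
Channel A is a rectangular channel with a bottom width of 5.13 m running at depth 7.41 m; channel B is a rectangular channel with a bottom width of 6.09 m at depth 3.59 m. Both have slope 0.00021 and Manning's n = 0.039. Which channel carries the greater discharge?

Channel A: Flow area A = b·y = 5.13 × 7.41 = 38.01 m². Wetted perimeter P = b + 2y = 5.13 + 2×7.41 = 19.95 m. Hydraulic radius R = A/P = 38.01/19.95 = 1.905 m. Q_A = (1/0.039)·38.01·1.905^(2/3)·√0.00021 = 21.71 m³/s.
Channel B: Flow area A = b·y = 6.09 × 3.59 = 21.86 m². Wetted perimeter P = b + 2y = 6.09 + 2×3.59 = 13.27 m. Hydraulic radius R = A/P = 21.86/13.27 = 1.648 m. Q_B = (1/0.039)·21.86·1.648^(2/3)·√0.00021 = 11.33 m³/s.
Q_A = 21.71 m³/s vs Q_B = 11.33 m³/s, so channel A carries more.

channel A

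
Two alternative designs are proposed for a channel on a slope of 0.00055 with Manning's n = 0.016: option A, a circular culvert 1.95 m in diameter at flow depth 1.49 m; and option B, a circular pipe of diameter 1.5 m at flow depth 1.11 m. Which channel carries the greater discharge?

channel A

Channel A: For a circular section of diameter D = 1.95 m at depth y = 1.49 m, the central angle is θ = 2 arccos(1 − 2y/D) = 4.255 rad. Then A = (D²/8)(θ − sin θ) = 2.449 m² and P = Dθ/2 = 4.148 m. Hydraulic radius R = A/P = 2.449/4.148 = 0.5903 m. Q_A = (1/0.016)·2.449·0.5903^(2/3)·√0.00055 = 2.526 m³/s.
Channel B: For a circular section of diameter D = 1.5 m at depth y = 1.11 m, the central angle is θ = 2 arccos(1 − 2y/D) = 4.143 rad. Then A = (D²/8)(θ − sin θ) = 1.402 m² and P = Dθ/2 = 3.107 m. Hydraulic radius R = A/P = 1.402/3.107 = 0.4512 m. Q_B = (1/0.016)·1.402·0.4512^(2/3)·√0.00055 = 1.209 m³/s.
Q_A = 2.526 m³/s vs Q_B = 1.209 m³/s, so channel A carries more.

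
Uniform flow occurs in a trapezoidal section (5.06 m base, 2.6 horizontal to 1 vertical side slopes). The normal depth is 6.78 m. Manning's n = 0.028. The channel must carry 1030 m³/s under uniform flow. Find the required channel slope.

S = 0.00639

With bottom width b = 5.06 m and side slope z = 2.6: A = (b + zy)y = (5.06 + 2.6×6.78)×6.78 = 153.8 m²; P = b + 2y√(1+z²) = 5.06 + 2×6.78×2.786 = 42.83 m.
Hydraulic radius R = A/P = 153.8/42.83 = 3.591 m.
From Manning's equation, S = [nQ / (1 A R^(2/3))]² = [0.028 × 1030 / (1 × 153.8 × 3.591^(2/3))]² = 0.00639.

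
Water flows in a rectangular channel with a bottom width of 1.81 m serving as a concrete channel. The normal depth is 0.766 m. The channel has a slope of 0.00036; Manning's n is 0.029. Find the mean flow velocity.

Flow area A = b·y = 1.81 × 0.766 = 1.386 m². Wetted perimeter P = b + 2y = 1.81 + 2×0.766 = 3.342 m.
Hydraulic radius R = A/P = 1.386/3.342 = 0.4149 m.
From Manning's equation, V = (1/n) R^(2/3) S^(1/2) = (1/0.029) × 0.4149^(2/3) × 0.00036^(1/2) = 0.364 m/s.

V = 0.364 m/s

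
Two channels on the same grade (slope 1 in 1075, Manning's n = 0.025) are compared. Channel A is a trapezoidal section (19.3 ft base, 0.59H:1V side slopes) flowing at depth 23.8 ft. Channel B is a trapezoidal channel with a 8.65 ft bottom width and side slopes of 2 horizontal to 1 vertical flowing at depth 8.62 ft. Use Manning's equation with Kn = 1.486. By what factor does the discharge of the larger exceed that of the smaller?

Channel A: With bottom width b = 19.3 ft and side slope z = 0.59: A = (b + zy)y = (19.3 + 0.59×23.8)×23.8 = 793.5 ft²; P = b + 2y√(1+z²) = 19.3 + 2×23.8×1.161 = 74.57 ft. Hydraulic radius R = A/P = 793.5/74.57 = 10.64 ft. Q_A = (1.486/0.025)·793.5·10.64^(2/3)·√0.0009302 = 6960 ft³/s.
Channel B: With bottom width b = 8.65 ft and side slope z = 2: A = (b + zy)y = (8.65 + 2×8.62)×8.62 = 223.2 ft²; P = b + 2y√(1+z²) = 8.65 + 2×8.62×2.236 = 47.2 ft. Hydraulic radius R = A/P = 223.2/47.2 = 4.728 ft. Q_B = (1.486/0.025)·223.2·4.728^(2/3)·√0.0009302 = 1140 ft³/s.
The larger discharge is 6960 ft³/s and the smaller is 1140 ft³/s; the ratio is 6.11.

6.11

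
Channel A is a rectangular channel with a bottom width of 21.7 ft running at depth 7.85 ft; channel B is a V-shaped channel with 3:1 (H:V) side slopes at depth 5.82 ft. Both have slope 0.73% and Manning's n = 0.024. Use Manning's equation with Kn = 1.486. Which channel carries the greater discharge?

channel A

Channel A: Flow area A = b·y = 21.7 × 7.85 = 170.3 ft². Wetted perimeter P = b + 2y = 21.7 + 2×7.85 = 37.4 ft. Hydraulic radius R = A/P = 170.3/37.4 = 4.555 ft. Q_A = (1.486/0.024)·170.3·4.555^(2/3)·√0.0073 = 2476 ft³/s.
Channel B: For a triangular section with side slope z = 3: A = zy² = 3×5.82² = 101.6 ft²; P = 2y√(1+z²) = 2×5.82×3.162 = 36.81 ft. Hydraulic radius R = A/P = 101.6/36.81 = 2.761 ft. Q_B = (1.486/0.024)·101.6·2.761^(2/3)·√0.0073 = 1058 ft³/s.
Q_A = 2476 ft³/s vs Q_B = 1058 ft³/s, so channel A carries more.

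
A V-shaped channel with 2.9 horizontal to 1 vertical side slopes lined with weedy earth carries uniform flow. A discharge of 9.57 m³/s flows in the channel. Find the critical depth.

y_c = 1.17 m

At critical depth, Q² T / (g A³) = 1, i.e. A³/T = Q²/g = 9.57²/9.81 = 9.336.
Try y = 1.36 m: A³/T = 19.56 — high.
Try y = 0.979 m: A³/T = 3.782 — low.
Try y = 1.17 m: A³/T = 9.219 — ≈ 9.336.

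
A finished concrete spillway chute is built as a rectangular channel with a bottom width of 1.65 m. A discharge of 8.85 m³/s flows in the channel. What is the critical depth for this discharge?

For a rectangular channel, critical depth y_c = (q²/g)^(1/3) where q = Q/b = 8.85/1.65 = 5.364 m²/s.
So y_c = (5.364²/9.81)^(1/3) = 1.43 m.

y_c = 1.43 m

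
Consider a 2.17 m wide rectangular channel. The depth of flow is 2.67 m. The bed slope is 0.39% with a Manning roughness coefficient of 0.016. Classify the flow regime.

Flow area A = b·y = 2.17 × 2.67 = 5.794 m². Wetted perimeter P = b + 2y = 2.17 + 2×2.67 = 7.51 m.
Hydraulic radius R = A/P = 5.794/7.51 = 0.7715 m.
V = (1/n) R^(2/3) √S = (1/0.016) × 0.7715^(2/3) × √0.0039 = 3.283 m/s. Hydraulic depth D_h = A/T = 5.794/2.17 = 2.67 m.
Froude number Fr = V/√(g·D_h) = 3.283/√(9.81×2.67) = 0.642, which is less than 1, so the flow is subcritical.

subcritical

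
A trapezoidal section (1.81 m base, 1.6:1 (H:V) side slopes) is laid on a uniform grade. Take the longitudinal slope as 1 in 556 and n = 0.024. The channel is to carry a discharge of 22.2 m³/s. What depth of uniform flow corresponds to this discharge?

y_n = 2.17 m

Manning's equation rearranged: A R^(2/3) = nQ / (1·√S) = 0.024 × 22.2 / (√0.001799) = 12.56.
At y = 1.73 m: A R^(2/3) = 7.653 — short.
At y = 2.77 m: A R^(2/3) = 21.74 — over.
At y = 2.17 m: A R^(2/3) = 12.55 — matches.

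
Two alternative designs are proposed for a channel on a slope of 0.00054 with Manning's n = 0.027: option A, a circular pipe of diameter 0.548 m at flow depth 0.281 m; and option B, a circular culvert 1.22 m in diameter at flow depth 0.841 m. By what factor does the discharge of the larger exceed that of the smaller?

13.3

Channel A: For a circular section of diameter D = 0.548 m at depth y = 0.281 m, the central angle is θ = 2 arccos(1 − 2y/D) = 3.193 rad. Then A = (D²/8)(θ − sin θ) = 0.1218 m² and P = Dθ/2 = 0.8748 m. Hydraulic radius R = A/P = 0.1218/0.8748 = 0.1392 m. Q_A = (1/0.027)·0.1218·0.1392^(2/3)·√0.00054 = 0.02815 m³/s.
Channel B: For a circular section of diameter D = 1.22 m at depth y = 0.841 m, the central angle is θ = 2 arccos(1 − 2y/D) = 3.918 rad. Then A = (D²/8)(θ − sin θ) = 0.8594 m² and P = Dθ/2 = 2.39 m. Hydraulic radius R = A/P = 0.8594/2.39 = 0.3596 m. Q_B = (1/0.027)·0.8594·0.3596^(2/3)·√0.00054 = 0.374 m³/s.
The larger discharge is 0.374 m³/s and the smaller is 0.02815 m³/s; the ratio is 13.3.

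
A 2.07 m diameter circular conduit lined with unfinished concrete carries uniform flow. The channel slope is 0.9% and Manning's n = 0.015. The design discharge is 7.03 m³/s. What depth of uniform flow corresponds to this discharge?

y_n = 1.05 m

Manning's equation rearranged: A R^(2/3) = nQ / (1·√S) = 0.015 × 7.03 / (√0.009) = 1.112.
Trying y = 1.34 m: A R^(2/3) = 1.631 — too large.
Trying y = 1.05 m: A R^(2/3) = 1.111 — ≈ 1.112.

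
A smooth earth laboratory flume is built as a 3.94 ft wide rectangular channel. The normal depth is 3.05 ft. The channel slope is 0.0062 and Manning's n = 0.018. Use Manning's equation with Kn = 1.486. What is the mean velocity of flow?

V = 7.33 ft/s

Flow area A = b·y = 3.94 × 3.05 = 12.02 ft². Wetted perimeter P = b + 2y = 3.94 + 2×3.05 = 10.04 ft.
Hydraulic radius R = A/P = 12.02/10.04 = 1.197 ft.
From Manning's equation, V = (1.486/n) R^(2/3) S^(1/2) = (1.486/0.018) × 1.197^(2/3) × 0.0062^(1/2) = 7.33 ft/s.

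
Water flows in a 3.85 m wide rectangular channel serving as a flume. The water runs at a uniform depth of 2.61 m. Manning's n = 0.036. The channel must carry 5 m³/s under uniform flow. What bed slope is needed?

Flow area A = b·y = 3.85 × 2.61 = 10.05 m². Wetted perimeter P = b + 2y = 3.85 + 2×2.61 = 9.07 m.
Hydraulic radius R = A/P = 10.05/9.07 = 1.108 m.
From Manning's equation, S = [nQ / (1 A R^(2/3))]² = [0.036 × 5 / (1 × 10.05 × 1.108^(2/3))]² = 0.00028.

S = 0.00028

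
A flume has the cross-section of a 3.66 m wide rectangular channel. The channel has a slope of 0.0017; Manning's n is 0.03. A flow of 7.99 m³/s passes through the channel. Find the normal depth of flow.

y_n = 1.72 m

Manning's equation rearranged: A R^(2/3) = nQ / (1·√S) = 0.03 × 7.99 / (√0.0017) = 5.814.
At y = 1.18 m: A R^(2/3) = 3.461 — short.
At y = 2.2 m: A R^(2/3) = 8.047 — over.
At y = 1.72 m: A R^(2/3) = 5.81 — close enough.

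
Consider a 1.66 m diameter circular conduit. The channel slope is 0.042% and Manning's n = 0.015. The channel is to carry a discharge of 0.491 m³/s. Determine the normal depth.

y_n = 0.622 m

Manning's equation rearranged: A R^(2/3) = nQ / (1·√S) = 0.015 × 0.491 / (√0.00042) = 0.3594.
Trying y = 0.474 m: A R^(2/3) = 0.2142 — short.
Trying y = 0.763 m: A R^(2/3) = 0.5206 — over.
Trying y = 0.622 m: A R^(2/3) = 0.3597 — ≈ 0.3594.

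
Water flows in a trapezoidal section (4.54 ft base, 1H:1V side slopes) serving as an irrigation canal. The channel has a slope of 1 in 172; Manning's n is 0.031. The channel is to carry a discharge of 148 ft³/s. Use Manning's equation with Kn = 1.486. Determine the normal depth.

Manning's equation rearranged: A R^(2/3) = nQ / (1.486·√S) = 0.031 × 148 / (1.486 × √0.005814) = 40.49.
Try y = 2.77 ft: A R^(2/3) = 28.12 — too small.
Try y = 3.36 ft: A R^(2/3) = 40.58 — ≈ 40.49.

y_n = 3.36 ft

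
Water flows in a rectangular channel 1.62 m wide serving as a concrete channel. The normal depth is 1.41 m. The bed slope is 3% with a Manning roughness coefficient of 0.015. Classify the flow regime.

Flow area A = b·y = 1.62 × 1.41 = 2.284 m². Wetted perimeter P = b + 2y = 1.62 + 2×1.41 = 4.44 m.
Hydraulic radius R = A/P = 2.284/4.44 = 0.5145 m.
V = (1/n) R^(2/3) √S = (1/0.015) × 0.5145^(2/3) × √0.03 = 7.414 m/s. Hydraulic depth D_h = A/T = 2.284/1.62 = 1.41 m.
Froude number Fr = V/√(g·D_h) = 7.414/√(9.81×1.41) = 1.99, which is greater than 1, so the flow is supercritical.

supercritical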